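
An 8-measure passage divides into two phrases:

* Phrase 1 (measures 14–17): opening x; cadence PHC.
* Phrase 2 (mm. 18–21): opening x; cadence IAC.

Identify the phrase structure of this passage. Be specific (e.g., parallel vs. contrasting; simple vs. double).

parallel period

Phrase 1 ends with a Phrygian half cadence (weaker) and phrase 2 with an imperfect authentic cadence (stronger): antecedent + consequent = a period.
The two phrases open with the same material (x / x), so the period is parallel.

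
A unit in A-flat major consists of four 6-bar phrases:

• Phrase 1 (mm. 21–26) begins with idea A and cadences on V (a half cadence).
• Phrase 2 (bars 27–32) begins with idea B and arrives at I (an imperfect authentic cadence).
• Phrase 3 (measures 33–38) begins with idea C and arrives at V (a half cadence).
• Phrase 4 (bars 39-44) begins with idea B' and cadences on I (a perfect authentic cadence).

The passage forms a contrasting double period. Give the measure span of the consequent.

measures 33–44

In a double period the four phrases pair into a large antecedent (phrases 1–2, ending imperfect authentic cadence) and a large consequent (phrases 3–4, ending perfect authentic cadence). The consequent spans measures 33–44.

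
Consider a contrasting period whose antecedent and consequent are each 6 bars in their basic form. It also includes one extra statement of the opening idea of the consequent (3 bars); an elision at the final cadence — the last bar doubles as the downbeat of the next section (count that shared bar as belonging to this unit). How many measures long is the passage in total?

Basic contrasting period: 6 + 6 = 12 bars.
12 (basic form) + 3 (extra statement) = 15.
The elision shares a bar with the next section but does not change this unit's count.

15 measures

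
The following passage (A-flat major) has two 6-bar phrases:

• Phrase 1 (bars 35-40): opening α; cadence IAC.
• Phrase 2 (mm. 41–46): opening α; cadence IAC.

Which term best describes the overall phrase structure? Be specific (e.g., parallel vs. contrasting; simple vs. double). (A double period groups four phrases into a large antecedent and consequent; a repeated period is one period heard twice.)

repeated phrase

Both phrases have the same opening (α) and the same cadence (imperfect authentic cadence): the second is a restatement, not a consequent, so this is a repeated phrase rather than a period.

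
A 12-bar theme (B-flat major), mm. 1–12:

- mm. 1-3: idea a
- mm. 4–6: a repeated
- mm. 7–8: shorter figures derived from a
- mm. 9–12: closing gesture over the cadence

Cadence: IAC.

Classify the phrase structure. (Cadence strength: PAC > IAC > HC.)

sentence

Basic idea (mm. 1-3) + its repetition (bars 4–6) form the presentation; fragmentation and cadence (mm. 7-12) form the continuation — the 12-bar whole is a sentence.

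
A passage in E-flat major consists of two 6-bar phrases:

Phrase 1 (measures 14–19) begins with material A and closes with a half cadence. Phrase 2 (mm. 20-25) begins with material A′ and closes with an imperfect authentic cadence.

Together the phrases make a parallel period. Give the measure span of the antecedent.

measures 14–19

The phrase ending with the weaker cadence (half cadence) is the antecedent; the one ending more conclusively (imperfect authentic cadence) is the consequent. The antecedent is measures 14–19.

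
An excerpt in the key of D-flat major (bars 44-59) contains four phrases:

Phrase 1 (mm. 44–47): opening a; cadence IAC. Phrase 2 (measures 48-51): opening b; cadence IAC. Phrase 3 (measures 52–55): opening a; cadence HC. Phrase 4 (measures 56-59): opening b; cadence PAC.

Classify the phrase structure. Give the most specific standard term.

parallel double period

Four phrases in two halves: the first half (bars 44–51) ends with an imperfect authentic cadence, the second (measures 52–59) with a perfect authentic cadence — a large antecedent–consequent pair, i.e. a double period.
Phrase 3 begins with the same material as phrase 1, making it parallel.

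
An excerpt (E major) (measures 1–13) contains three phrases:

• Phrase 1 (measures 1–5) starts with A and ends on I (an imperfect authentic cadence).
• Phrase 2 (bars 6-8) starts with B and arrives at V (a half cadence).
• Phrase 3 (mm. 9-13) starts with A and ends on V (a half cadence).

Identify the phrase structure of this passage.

phrase group

The final phrase closes with a half cadence, which is not stronger than the preceding half cadence; the 3 phrases lack an overall antecedent–consequent design and so form a phrase group.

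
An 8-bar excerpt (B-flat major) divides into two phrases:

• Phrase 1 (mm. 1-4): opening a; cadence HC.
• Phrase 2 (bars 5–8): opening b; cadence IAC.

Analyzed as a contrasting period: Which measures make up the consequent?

measures 5–8

The antecedent is the phrase ending with the weaker cadence (half cadence, phrase 1) and the consequent the one ending more conclusively (imperfect authentic cadence, phrase 2); the consequent is bars 5–8.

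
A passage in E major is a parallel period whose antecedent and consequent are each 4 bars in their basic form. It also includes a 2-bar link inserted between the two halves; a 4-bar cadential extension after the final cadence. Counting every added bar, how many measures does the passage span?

Basic parallel period: 4 + 4 = 8 bars.
8 (basic form) + 2 (link) + 4 (cadential extension) = 14.

14 measures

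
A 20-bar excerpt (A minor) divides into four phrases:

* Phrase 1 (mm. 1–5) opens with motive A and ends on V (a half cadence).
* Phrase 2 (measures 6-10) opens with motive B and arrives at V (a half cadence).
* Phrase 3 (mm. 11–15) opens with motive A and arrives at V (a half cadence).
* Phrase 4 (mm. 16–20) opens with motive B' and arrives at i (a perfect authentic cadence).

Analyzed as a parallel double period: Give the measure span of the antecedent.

measures 1–10

In a double period the four phrases pair into a large antecedent (phrases 1–2, ending half cadence) and a large consequent (phrases 3–4, ending perfect authentic cadence). The antecedent spans mm. 1–10.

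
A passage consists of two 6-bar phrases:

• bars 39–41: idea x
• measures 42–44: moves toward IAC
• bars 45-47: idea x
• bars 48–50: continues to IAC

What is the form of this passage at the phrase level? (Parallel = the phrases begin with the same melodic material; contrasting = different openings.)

Both phrases have the same opening (x) and the same cadence (imperfect authentic cadence): the second is a restatement, not a consequent, so this is a repeated phrase rather than a period.

repeated phrase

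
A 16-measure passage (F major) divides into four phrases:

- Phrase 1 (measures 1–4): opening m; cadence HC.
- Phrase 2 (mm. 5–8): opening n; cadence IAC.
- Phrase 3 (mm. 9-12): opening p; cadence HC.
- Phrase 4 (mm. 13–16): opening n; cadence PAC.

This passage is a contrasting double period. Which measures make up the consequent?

In a double period the four phrases pair into a large antecedent (phrases 1–2, ending imperfect authentic cadence) and a large consequent (phrases 3–4, ending perfect authentic cadence). The consequent spans mm. 9–16.

measures 9–16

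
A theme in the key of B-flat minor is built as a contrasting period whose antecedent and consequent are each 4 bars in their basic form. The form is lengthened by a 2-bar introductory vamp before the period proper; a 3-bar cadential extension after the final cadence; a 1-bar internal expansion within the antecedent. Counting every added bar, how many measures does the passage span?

Basic contrasting period: 4 + 4 = 8 bars.
8 (basic form) + 2 (introduction) + 3 (cadential extension) + 1 (internal expansion) = 14.

14 measures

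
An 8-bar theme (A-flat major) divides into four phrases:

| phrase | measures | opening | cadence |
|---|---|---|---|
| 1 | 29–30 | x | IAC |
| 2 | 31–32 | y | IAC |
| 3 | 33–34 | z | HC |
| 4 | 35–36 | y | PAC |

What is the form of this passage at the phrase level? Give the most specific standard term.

Four phrases in two halves: the first half (measures 29-32) ends with an imperfect authentic cadence, the second (mm. 33-36) with a perfect authentic cadence — a large antecedent–consequent pair, i.e. a double period.
Phrase 3 begins with different material from phrase 1, making it contrasting.

contrasting double period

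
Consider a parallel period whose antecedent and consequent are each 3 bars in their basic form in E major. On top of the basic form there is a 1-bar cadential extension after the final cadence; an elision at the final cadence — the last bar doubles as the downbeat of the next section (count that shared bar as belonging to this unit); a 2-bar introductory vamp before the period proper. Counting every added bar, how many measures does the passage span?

Basic parallel period: 3 + 3 = 6 bars.
6 (basic form) + 1 (cadential extension) + 2 (introduction) = 9.
The elision shares a bar with the next section but does not change this unit's count.

9 measures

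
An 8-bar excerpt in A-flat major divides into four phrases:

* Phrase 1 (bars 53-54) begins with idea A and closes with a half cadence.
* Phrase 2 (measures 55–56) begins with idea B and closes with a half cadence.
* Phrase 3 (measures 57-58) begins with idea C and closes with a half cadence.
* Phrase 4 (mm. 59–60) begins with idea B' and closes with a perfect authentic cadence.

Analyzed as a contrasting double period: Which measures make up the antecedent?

measures 53–56

In a double period the four phrases pair into a large antecedent (phrases 1–2, ending half cadence) and a large consequent (phrases 3–4, ending perfect authentic cadence). The antecedent spans mm. 53-56.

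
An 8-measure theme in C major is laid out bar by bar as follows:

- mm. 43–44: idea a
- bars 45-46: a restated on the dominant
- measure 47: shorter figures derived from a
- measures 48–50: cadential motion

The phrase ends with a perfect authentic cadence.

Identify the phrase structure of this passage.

sentence

Basic idea (bars 43–44) + its repetition (measures 45-46) form the presentation; fragmentation and cadence (measures 47-50) form the continuation — the 8-bar whole is a sentence.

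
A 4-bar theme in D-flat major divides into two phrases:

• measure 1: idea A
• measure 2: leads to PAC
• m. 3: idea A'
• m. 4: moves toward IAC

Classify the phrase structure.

phrase group

The second phrase closes with an imperfect authentic cadence, which is not stronger than the first phrase's perfect authentic cadence; without a weak→strong cadential pair there is no antecedent–consequent relationship, so this is a phrase group rather than a period.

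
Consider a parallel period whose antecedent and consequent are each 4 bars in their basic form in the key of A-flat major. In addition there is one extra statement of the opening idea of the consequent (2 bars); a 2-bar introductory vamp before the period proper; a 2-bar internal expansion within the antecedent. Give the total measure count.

Basic parallel period: 4 + 4 = 8 bars.
8 (basic form) + 2 (extra statement) + 2 (introduction) + 2 (internal expansion) = 14.

14 measures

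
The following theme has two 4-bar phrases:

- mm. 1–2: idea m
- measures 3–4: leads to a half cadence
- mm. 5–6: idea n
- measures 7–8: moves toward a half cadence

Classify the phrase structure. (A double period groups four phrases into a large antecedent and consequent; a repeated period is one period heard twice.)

The second phrase closes with a half cadence, which is not stronger than the first phrase's half cadence; without a weak→strong cadential pair there is no antecedent–consequent relationship, so this is a phrase group rather than a period.

phrase group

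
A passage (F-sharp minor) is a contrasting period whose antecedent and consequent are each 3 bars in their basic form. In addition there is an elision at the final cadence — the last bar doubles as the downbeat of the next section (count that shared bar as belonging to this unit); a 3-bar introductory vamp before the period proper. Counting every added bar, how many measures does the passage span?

Basic contrasting period: 3 + 3 = 6 bars.
6 (basic form) + 3 (introduction) = 9.
The elision shares a bar with the next section but does not change this unit's count.

9 measures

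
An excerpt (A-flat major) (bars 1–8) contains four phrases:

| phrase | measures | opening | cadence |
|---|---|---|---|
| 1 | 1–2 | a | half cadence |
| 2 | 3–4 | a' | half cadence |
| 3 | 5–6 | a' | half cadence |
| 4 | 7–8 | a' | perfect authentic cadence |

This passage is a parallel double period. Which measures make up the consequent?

measures 5–8

In a double period the four phrases pair into a large antecedent (phrases 1–2, ending half cadence) and a large consequent (phrases 3–4, ending perfect authentic cadence). The consequent spans bars 5–8.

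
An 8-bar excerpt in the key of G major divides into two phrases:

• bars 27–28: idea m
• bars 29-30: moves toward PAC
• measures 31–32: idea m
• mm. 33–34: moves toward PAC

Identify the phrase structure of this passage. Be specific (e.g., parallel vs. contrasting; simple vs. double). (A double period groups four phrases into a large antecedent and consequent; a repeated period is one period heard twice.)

Both phrases have the same opening (m) and the same cadence (perfect authentic cadence): the second is a restatement, not a consequent, so this is a repeated phrase rather than a period.

repeated phrase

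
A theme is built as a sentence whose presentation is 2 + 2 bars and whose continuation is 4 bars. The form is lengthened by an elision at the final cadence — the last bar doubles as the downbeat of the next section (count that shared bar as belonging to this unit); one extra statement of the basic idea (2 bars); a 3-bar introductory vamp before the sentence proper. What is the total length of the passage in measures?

Basic sentence: 2 + 2 + 4 = 8 bars.
8 (basic form) + 2 (extra statement) + 3 (introduction) = 13.
The elision shares a bar with the next section but does not change this unit's count.

13 measures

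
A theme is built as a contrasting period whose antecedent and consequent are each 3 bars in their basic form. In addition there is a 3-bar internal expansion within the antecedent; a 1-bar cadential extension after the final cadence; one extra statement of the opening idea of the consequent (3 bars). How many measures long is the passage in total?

13 measures

Basic contrasting period: 3 + 3 = 6 bars.
6 (basic form) + 3 (internal expansion) + 1 (cadential extension) + 3 (extra statement) = 13.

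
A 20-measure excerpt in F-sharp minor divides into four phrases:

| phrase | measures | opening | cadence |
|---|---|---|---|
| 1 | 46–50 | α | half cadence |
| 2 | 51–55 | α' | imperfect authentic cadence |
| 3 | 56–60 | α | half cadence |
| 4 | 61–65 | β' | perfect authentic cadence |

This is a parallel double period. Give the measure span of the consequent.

measures 56–65

In a double period the first pair of phrases (ending imperfect authentic cadence) is the large antecedent and the second pair (ending perfect authentic cadence) is the large consequent; the consequent is measures 56–65.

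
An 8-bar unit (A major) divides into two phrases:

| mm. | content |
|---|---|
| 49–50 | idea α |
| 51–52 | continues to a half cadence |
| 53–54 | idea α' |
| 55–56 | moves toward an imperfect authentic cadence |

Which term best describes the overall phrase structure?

parallel period

Phrase 1 ends with a half cadence (weaker) and phrase 2 with an imperfect authentic cadence (stronger): antecedent + consequent = a period.
The two phrases open with the same material (α / α'), so the period is parallel.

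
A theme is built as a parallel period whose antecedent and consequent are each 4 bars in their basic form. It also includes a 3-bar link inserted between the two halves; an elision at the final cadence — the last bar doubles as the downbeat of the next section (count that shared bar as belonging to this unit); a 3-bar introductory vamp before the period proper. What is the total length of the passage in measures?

14 measures

Basic parallel period: 4 + 4 = 8 bars.
8 (basic form) + 3 (link) + 3 (introduction) = 14.
The elision shares a bar with the next section but does not change this unit's count.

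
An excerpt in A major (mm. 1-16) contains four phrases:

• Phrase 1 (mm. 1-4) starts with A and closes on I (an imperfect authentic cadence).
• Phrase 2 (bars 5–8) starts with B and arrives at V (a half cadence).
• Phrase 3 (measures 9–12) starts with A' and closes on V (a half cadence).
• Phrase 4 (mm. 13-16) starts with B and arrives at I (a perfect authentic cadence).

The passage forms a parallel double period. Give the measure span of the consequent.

measures 9–16

In a double period the four phrases pair into a large antecedent (phrases 1–2, ending half cadence) and a large consequent (phrases 3–4, ending perfect authentic cadence). The consequent spans measures 9-16.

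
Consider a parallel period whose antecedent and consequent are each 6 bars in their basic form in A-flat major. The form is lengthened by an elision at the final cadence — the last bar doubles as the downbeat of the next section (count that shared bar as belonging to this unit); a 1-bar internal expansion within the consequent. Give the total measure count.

13 measures

Basic parallel period: 6 + 6 = 12 bars.
12 (basic form) + 1 (internal expansion) = 13.
The elision shares a bar with the next section but does not change this unit's count.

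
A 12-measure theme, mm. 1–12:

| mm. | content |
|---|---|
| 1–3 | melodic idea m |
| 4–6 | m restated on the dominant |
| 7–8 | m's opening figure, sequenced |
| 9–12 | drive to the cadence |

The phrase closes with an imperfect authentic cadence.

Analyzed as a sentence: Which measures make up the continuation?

measures 7–12

After the presentation (measures 1–6), the continuation covers the fragmentation through the cadence: bars 7–12.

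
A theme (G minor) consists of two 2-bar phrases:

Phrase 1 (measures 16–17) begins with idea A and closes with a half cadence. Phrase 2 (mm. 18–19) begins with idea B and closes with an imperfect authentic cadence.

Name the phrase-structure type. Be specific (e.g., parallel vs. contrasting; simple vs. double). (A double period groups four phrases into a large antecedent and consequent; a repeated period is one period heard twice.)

Phrase 1 ends with a half cadence (weaker) and phrase 2 with an imperfect authentic cadence (stronger): antecedent + consequent = a period.
The two phrases open with different material (A / B), so the period is contrasting.

contrasting period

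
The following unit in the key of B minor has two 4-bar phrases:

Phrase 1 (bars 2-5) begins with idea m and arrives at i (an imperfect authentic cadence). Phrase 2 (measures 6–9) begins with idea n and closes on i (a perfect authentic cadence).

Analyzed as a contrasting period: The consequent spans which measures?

The antecedent is the phrase ending with the weaker cadence (imperfect authentic cadence, phrase 1) and the consequent the one ending more conclusively (perfect authentic cadence, phrase 2); the consequent is mm. 6–9.

measures 6–9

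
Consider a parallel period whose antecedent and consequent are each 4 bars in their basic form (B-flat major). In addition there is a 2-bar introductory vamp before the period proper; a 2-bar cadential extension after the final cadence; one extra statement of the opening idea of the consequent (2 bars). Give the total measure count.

Basic parallel period: 4 + 4 = 8 bars.
8 (basic form) + 2 (introduction) + 2 (cadential extension) + 2 (extra statement) = 14.

14 measures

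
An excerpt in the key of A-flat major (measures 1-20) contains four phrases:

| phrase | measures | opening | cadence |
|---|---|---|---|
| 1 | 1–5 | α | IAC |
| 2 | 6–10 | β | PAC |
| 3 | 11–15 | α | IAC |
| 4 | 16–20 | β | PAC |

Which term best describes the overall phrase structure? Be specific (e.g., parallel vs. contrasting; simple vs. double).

The cadence pattern IAC–PAC–IAC–PAC is weak–strong twice, and phrases 3–4 restate phrases 1–2: a period heard twice, not a double period (which would end weakly at phrase 2).

repeated period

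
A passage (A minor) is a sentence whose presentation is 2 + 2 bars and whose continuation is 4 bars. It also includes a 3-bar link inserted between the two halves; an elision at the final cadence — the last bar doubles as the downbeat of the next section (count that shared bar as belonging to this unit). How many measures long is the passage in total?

11 measures

Basic sentence: 2 + 2 + 4 = 8 bars.
8 (basic form) + 3 (link) = 11.
The elision shares a bar with the next section but does not change this unit's count.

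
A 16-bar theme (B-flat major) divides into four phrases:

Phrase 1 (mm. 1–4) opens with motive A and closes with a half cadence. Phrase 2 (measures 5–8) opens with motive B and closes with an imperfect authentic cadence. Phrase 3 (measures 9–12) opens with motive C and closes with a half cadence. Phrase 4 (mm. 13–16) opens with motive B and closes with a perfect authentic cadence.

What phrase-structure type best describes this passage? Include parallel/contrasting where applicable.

contrasting double period

Four phrases in two halves: the first half (bars 1–8) ends with an imperfect authentic cadence, the second (bars 9–16) with a perfect authentic cadence — a large antecedent–consequent pair, i.e. a double period.
Phrase 3 begins with different material from phrase 1, making it contrasting.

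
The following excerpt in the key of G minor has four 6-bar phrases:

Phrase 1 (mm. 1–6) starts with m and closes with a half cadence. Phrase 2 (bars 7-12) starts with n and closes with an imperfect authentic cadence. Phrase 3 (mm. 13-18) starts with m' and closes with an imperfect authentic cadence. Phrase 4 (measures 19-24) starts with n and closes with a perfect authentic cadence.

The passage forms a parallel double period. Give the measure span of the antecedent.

measures 1–12

In a double period the first pair of phrases (ending imperfect authentic cadence) is the large antecedent and the second pair (ending perfect authentic cadence) is the large consequent; the antecedent is measures 1–12.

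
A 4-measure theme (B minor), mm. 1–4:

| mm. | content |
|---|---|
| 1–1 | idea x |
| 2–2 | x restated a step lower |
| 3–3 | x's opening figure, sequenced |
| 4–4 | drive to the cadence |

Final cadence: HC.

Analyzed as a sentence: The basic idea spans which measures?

measures 1–1

The presentation of a sentence is the basic idea (bar 1) plus its repetition (m. 2); the basic idea is therefore m. 1.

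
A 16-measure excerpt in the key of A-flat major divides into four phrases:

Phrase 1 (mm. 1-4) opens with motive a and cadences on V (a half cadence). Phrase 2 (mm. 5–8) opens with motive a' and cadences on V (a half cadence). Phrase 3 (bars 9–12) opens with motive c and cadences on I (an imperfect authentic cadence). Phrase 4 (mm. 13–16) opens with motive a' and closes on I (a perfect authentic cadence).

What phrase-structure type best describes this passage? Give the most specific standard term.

Four phrases in two halves: the first half (mm. 1-8) ends with a half cadence, the second (mm. 9-16) with a perfect authentic cadence — a large antecedent–consequent pair, i.e. a double period.
Phrase 3 begins with different material from phrase 1, making it contrasting.

contrasting double period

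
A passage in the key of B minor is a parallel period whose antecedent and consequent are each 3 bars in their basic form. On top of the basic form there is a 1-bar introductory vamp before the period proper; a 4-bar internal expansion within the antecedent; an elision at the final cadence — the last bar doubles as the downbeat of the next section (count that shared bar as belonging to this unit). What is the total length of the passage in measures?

Basic parallel period: 3 + 3 = 6 bars.
6 (basic form) + 1 (introduction) + 4 (internal expansion) = 11.
The elision shares a bar with the next section but does not change this unit's count.

11 measures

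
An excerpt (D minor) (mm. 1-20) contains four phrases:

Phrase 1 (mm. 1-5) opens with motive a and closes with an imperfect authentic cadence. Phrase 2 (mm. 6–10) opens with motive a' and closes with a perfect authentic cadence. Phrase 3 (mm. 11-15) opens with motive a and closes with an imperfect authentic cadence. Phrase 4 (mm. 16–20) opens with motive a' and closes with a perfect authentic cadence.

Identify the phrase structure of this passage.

The cadence pattern IAC–PAC–IAC–PAC is weak–strong twice, and phrases 3–4 restate phrases 1–2: a period heard twice, not a double period (which would end weakly at phrase 2).

repeated period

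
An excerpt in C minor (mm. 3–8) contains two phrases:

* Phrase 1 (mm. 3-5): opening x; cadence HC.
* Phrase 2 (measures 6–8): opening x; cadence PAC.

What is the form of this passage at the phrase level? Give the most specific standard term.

Phrase 1 ends with a half cadence (weaker) and phrase 2 with a perfect authentic cadence (stronger): antecedent + consequent = a period.
The two phrases open with the same material (x / x), so the period is parallel.

parallel period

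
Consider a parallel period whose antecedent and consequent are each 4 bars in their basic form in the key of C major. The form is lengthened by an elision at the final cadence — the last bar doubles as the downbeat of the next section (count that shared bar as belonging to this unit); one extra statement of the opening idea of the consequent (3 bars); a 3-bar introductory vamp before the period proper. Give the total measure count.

14 measures

Basic parallel period: 4 + 4 = 8 bars.
8 (basic form) + 3 (extra statement) + 3 (introduction) = 14.
The elision shares a bar with the next section but does not change this unit's count.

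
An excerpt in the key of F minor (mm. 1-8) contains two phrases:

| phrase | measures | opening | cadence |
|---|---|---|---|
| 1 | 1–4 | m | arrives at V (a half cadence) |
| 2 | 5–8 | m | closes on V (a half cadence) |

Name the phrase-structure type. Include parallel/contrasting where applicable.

repeated phrase

Both phrases have the same opening (m) and the same cadence (half cadence): the second is a restatement, not a consequent, so this is a repeated phrase rather than a period.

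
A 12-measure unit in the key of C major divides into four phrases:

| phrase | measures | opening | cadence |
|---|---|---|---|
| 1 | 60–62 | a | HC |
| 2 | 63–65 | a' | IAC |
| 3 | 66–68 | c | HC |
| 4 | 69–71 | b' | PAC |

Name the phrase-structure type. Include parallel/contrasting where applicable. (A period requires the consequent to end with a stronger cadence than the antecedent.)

Four phrases in two halves: the first half (mm. 60-65) ends with an imperfect authentic cadence, the second (mm. 66–71) with a perfect authentic cadence — a large antecedent–consequent pair, i.e. a double period.
Phrase 3 begins with different material from phrase 1, making it contrasting.

contrasting double period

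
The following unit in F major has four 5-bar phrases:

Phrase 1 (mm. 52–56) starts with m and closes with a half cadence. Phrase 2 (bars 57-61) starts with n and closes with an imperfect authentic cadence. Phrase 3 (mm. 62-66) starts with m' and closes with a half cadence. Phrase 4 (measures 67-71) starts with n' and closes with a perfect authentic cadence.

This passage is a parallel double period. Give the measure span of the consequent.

measures 62–71

In a double period the four phrases pair into a large antecedent (phrases 1–2, ending imperfect authentic cadence) and a large consequent (phrases 3–4, ending perfect authentic cadence). The consequent spans measures 62–71.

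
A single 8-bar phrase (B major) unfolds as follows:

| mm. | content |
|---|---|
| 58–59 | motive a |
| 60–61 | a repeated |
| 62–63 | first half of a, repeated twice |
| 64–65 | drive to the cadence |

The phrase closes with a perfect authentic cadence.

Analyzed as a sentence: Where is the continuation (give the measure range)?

measures 62–65

After the presentation (measures 58-61), the continuation covers the fragmentation through the cadence: bars 62–65.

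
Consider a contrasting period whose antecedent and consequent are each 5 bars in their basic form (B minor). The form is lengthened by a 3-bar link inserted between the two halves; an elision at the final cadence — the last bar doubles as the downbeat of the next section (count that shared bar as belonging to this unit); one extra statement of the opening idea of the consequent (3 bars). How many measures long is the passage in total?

Basic contrasting period: 5 + 5 = 10 bars.
10 (basic form) + 3 (link) + 3 (extra statement) = 16.
The elision shares a bar with the next section but does not change this unit's count.

16 measures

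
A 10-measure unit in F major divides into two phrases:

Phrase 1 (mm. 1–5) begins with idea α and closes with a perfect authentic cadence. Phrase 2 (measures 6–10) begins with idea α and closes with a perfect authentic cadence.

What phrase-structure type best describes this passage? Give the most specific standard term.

repeated phrase

Both phrases have the same opening (α) and the same cadence (perfect authentic cadence): the second is a restatement, not a consequent, so this is a repeated phrase rather than a period.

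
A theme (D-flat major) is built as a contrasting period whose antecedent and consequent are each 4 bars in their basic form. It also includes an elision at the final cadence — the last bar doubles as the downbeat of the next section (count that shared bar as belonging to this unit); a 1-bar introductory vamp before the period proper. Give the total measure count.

9 measures

Basic contrasting period: 4 + 4 = 8 bars.
8 (basic form) + 1 (introduction) = 9.
The elision shares a bar with the next section but does not change this unit's count.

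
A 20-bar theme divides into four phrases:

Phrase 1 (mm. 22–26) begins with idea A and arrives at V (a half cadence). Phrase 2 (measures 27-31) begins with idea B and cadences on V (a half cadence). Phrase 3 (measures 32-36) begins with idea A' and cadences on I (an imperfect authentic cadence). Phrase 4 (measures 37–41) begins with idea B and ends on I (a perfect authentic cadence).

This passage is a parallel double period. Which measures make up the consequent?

measures 32–41

In a double period the four phrases pair into a large antecedent (phrases 1–2, ending half cadence) and a large consequent (phrases 3–4, ending perfect authentic cadence). The consequent spans measures 32–41.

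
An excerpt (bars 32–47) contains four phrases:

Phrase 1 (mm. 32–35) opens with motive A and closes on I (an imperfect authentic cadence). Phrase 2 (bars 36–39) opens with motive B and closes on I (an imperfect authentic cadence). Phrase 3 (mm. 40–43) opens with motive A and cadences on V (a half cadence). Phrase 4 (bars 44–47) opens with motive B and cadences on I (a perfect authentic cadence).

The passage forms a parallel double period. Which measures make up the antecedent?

measures 32–39

In a double period the four phrases pair into a large antecedent (phrases 1–2, ending imperfect authentic cadence) and a large consequent (phrases 3–4, ending perfect authentic cadence). The antecedent spans mm. 32–39.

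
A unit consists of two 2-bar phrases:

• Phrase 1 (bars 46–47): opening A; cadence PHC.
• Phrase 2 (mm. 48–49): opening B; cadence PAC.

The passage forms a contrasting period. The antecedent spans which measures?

The antecedent is the phrase ending with the weaker cadence (Phrygian half cadence, phrase 1) and the consequent the one ending more conclusively (perfect authentic cadence, phrase 2); the antecedent is measures 46-47.

measures 46–47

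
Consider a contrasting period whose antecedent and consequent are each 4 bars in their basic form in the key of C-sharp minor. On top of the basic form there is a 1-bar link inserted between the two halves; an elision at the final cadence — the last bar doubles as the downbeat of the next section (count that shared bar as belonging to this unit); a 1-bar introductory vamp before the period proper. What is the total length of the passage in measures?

Basic contrasting period: 4 + 4 = 8 bars.
8 (basic form) + 1 (link) + 1 (introduction) = 10.
The elision shares a bar with the next section but does not change this unit's count.

10 measures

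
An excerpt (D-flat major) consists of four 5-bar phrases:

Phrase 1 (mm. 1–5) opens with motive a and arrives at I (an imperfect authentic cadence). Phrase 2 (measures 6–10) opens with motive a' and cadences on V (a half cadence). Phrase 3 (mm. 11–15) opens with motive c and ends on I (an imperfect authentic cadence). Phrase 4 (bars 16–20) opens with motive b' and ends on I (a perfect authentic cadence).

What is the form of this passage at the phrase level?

contrasting double period

Four phrases in two halves: the first half (mm. 1–10) ends with a half cadence, the second (mm. 11–20) with a perfect authentic cadence — a large antecedent–consequent pair, i.e. a double period.
Phrase 3 begins with different material from phrase 1, making it contrasting.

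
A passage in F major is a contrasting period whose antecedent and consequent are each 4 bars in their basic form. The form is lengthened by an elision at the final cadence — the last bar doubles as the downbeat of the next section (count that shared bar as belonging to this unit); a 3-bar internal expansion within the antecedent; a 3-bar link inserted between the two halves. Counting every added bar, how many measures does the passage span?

Basic contrasting period: 4 + 4 = 8 bars.
8 (basic form) + 3 (internal expansion) + 3 (link) = 14.
The elision shares a bar with the next section but does not change this unit's count.

14 measures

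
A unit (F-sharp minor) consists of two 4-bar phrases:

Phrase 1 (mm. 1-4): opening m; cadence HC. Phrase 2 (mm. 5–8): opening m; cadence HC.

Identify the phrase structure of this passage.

repeated phrase

Both phrases have the same opening (m) and the same cadence (half cadence): the second is a restatement, not a consequent, so this is a repeated phrase rather than a period.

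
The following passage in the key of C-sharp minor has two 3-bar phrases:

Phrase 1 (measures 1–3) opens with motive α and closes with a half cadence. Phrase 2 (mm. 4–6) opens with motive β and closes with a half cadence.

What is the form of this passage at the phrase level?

The second phrase closes with a half cadence, which is not stronger than the first phrase's half cadence; without a weak→strong cadential pair there is no antecedent–consequent relationship, so this is a phrase group rather than a period.

phrase group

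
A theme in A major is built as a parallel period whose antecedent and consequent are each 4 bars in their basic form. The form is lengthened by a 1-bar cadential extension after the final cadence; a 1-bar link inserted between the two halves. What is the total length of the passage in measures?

10 measures

Basic parallel period: 4 + 4 = 8 bars.
8 (basic form) + 1 (cadential extension) + 1 (link) = 10.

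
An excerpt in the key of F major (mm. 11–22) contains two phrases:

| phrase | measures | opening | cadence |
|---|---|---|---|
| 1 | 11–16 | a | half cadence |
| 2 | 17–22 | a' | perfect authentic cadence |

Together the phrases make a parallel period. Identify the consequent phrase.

phrase 2

The phrase ending with the weaker cadence (half cadence) is the antecedent; the one ending more conclusively (perfect authentic cadence) is the consequent. The consequent is phrase 2.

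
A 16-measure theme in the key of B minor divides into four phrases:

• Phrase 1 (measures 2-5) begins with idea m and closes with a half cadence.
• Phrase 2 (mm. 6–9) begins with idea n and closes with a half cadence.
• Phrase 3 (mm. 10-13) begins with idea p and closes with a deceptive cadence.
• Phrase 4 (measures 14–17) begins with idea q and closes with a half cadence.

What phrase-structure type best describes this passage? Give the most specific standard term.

Phrase 4 ends with a half cadence, no stronger than phrase 2's half cadence, so the four phrases do not form a double period; nor do phrases 3–4 duplicate 1–2, so it is not a repeated period. With no phrase reaching a conclusive cadence, the passage is a phrase group.

phrase group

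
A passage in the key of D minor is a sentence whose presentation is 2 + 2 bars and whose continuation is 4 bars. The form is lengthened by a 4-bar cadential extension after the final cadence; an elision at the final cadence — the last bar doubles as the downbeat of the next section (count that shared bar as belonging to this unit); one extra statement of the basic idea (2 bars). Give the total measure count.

Basic sentence: 2 + 2 + 4 = 8 bars.
8 (basic form) + 4 (cadential extension) + 2 (extra statement) = 14.
The elision shares a bar with the next section but does not change this unit's count.

14 measures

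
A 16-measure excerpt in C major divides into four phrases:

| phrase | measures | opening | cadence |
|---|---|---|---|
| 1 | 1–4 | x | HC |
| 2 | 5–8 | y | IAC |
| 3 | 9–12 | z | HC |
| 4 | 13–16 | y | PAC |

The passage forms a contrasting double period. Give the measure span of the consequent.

measures 9–16

In a double period the first pair of phrases (ending imperfect authentic cadence) is the large antecedent and the second pair (ending perfect authentic cadence) is the large consequent; the consequent is measures 9–16.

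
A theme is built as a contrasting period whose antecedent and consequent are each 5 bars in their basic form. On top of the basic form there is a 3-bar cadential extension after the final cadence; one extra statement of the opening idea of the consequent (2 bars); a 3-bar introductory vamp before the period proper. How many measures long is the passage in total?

Basic contrasting period: 5 + 5 = 10 bars.
10 (basic form) + 3 (cadential extension) + 2 (extra statement) + 3 (introduction) = 18.

18 measures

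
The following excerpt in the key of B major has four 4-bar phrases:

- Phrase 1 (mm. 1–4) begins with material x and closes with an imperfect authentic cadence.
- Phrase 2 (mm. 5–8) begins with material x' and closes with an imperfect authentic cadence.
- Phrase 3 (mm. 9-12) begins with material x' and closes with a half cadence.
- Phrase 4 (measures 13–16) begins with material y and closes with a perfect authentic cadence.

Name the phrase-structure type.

Four phrases in two halves: the first half (mm. 1–8) ends with an imperfect authentic cadence, the second (mm. 9-16) with a perfect authentic cadence — a large antecedent–consequent pair, i.e. a double period.
Phrase 3 begins with the same material as phrase 1, making it parallel.

parallel double period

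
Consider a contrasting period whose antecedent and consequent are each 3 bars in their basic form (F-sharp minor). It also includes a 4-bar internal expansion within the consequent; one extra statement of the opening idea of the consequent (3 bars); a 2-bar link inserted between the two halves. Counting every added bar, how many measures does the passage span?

Basic contrasting period: 3 + 3 = 6 bars.
6 (basic form) + 4 (internal expansion) + 3 (extra statement) + 2 (link) = 15.

15 measures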